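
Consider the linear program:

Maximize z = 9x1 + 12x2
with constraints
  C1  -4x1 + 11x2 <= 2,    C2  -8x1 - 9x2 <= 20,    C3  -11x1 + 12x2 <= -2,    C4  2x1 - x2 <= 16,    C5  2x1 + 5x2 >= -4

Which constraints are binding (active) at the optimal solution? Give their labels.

C1 and C4

Extreme points and z = 9x1 + 12x2:
  (46/73, 30/73) → z = 774/73
  (89/9, 34/9) → z = 403/3
  (-38/79, -48/79) → z = -918/79
  (19/3, -10/3) → z = 17

The maximum is at (89/9, 34/9). Substituting into each constraint, equality holds for C1 and C4; the remaining constraints have slack.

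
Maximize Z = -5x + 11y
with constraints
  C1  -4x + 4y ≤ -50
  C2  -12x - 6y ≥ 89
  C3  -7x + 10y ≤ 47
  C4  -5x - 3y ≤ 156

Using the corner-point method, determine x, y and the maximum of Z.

Extreme points and Z = -5x + 11y:
  (-7/9, -239/18) → Z = -853/6
  (-237/16, -437/16) → Z = -1811/8
  (223/2, -1427/6) → Z = -9521/3

The binding constraints are -4x + 4y = -50 and -12x - 6y = 89.
Solving simultaneously gives x = -7/9, y = -239/18.

x = -7/9, y = -239/18, maximum Z = -853/6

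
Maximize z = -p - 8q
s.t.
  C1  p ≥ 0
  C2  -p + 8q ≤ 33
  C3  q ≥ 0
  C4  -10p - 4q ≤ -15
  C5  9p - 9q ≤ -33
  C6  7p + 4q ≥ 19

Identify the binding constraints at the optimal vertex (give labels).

C5 and C6

Corner points and z = -p - 8q:
  (11/21, 88/21) → z = -715/21
  (1/3, 25/6) → z = -101/3
  (13/33, 134/33) → z = -1085/33

The maximum is at (13/33, 134/33). Substituting into each constraint, equality holds for C5 and C6; the remaining constraints have slack.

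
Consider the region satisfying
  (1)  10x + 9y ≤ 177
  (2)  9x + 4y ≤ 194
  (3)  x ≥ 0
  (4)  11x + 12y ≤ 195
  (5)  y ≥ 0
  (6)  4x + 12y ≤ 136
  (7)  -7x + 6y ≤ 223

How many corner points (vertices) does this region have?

Pairwise boundary intersections that survive every other constraint:
  (123/7, 1/7)
  (177/10, 0)
  (0, 0)
  (0, 34/3)
  (59/7, 179/21)

5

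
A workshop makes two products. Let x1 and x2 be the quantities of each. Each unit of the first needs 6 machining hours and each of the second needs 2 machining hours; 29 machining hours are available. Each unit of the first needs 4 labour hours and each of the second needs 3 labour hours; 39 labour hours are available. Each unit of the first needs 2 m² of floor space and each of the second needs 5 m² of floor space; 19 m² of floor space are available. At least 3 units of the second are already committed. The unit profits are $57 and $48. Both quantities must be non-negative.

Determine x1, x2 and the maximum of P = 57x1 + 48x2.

x1 = 2, x2 = 3, maximum P = 258

Feasible corners and P = 57x1 + 48x2:
  (0, 19/5) → P = 912/5
  (0, 3) → P = 144
  (2, 3) → P = 258

The optimum lies where 2x1 + 5x2 = 19 and x2 = 3.
Solving simultaneously gives x1 = 2, x2 = 3.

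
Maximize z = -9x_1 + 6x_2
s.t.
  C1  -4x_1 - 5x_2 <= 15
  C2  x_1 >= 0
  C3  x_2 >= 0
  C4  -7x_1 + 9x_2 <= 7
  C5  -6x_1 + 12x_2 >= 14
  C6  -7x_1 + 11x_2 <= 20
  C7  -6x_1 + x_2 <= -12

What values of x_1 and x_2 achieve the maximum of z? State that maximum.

Vertices and z = -9x_1 + 6x_2:
  (103/14, 13/2) → z = -381/14
  (115/47, 126/47) → z = -279/47
  (79/33, 26/11) → z = -81/11
The feasible region is unbounded (it extends along (11, 7), (2, 1)), but z strictly decreases along every unbounded feasible direction, so there is no improving ray and the maximum is attained at a vertex.

x_1 = 115/47, x_2 = 126/47, maximum z = -279/47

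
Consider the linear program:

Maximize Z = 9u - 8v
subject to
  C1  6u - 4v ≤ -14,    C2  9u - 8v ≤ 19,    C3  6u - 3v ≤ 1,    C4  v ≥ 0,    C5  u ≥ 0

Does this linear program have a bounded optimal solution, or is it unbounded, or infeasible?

bounded optimum

Vertices and Z = 9u - 8v:
  (23/3, 15) → Z = -51
  (0, 7/2) → Z = -28
The feasible region has finitely many vertices and no improving ray; the maximum is -28 at (0, 7/2).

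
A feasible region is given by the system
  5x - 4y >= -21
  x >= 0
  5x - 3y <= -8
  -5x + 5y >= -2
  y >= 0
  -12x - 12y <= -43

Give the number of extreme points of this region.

Pairwise boundary intersections that survive every other constraint:
  (0, 21/4)
  (31/5, 13)
  (0, 43/12)
  (11/32, 311/96)

4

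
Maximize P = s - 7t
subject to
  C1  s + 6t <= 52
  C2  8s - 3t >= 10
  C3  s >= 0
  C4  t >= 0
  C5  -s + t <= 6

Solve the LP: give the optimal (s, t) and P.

Corner points and P = s - 7t:
  (72/17, 406/51) → P = -2626/51
  (52, 0) → P = 52
  (5/4, 0) → P = 5/4

The binding constraints are s + 6t = 52 and t = 0.
Solving simultaneously gives s = 52, t = 0.

s = 52, t = 0, maximum P = 52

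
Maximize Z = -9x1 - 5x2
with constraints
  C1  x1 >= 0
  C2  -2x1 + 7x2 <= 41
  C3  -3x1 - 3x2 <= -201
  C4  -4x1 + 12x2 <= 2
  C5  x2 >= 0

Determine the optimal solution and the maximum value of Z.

Feasible corners and Z = -9x1 - 5x2:
  (239/2, 40) → Z = -2551/2
  (401/8, 135/8) → Z = -1071/2
  (67, 0) → Z = -603
The feasible region is unbounded (it extends along (7, 2), (1, 0)), but Z strictly decreases along every unbounded feasible direction, so there is no improving ray and the maximum is attained at a vertex.

The optimum lies where -3x1 - 3x2 = -201 and -4x1 + 12x2 = 2.
Solving simultaneously gives x1 = 401/8, x2 = 135/8.

x1 = 401/8, x2 = 135/8, maximum Z = -1071/2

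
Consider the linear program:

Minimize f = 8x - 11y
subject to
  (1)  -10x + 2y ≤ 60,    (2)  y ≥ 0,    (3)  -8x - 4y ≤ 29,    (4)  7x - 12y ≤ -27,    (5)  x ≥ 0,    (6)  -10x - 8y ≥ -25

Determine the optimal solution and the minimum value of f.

x = 0, y = 25/8, minimum f = -275/8

Vertices and f = 8x - 11y:
  (0, 9/4) → f = -99/4
  (21/44, 445/176) → f = -4223/176
  (0, 25/8) → f = -275/8

The optimum lies where x = 0 and -10x - 8y = -25.
Solving simultaneously gives x = 0, y = 25/8.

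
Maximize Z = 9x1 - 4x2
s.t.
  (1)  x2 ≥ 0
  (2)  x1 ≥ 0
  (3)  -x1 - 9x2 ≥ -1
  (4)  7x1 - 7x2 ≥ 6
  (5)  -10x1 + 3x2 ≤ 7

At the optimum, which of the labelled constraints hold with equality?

Extreme points and Z = 9x1 - 4x2:
  (1, 0) → Z = 9
  (6/7, 0) → Z = 54/7
  (61/70, 1/70) → Z = 109/14

The maximum is at (1, 0). Substituting into each constraint, equality holds for (1) and (3); the remaining constraints have slack.

(1) and (3)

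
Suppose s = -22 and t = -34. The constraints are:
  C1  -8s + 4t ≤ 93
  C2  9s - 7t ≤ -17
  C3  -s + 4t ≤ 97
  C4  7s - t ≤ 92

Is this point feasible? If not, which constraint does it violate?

Constraint C2: 9s - 7t = 40, which is not ≤ -17. All other constraints are satisfied.

not feasible — violates C2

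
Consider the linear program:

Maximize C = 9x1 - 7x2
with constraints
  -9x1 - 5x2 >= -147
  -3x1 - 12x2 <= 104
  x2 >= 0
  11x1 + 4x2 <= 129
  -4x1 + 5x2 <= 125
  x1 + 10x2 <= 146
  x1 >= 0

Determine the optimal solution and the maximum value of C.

Corner points and C = 9x1 - 7x2:
  (129/11, 0) → C = 1161/11
  (0, 0) → C = 0
  (353/53, 1477/106) → C = -3985/106
  (0, 73/5) → C = -511/5

The binding constraints are x2 = 0 and 11x1 + 4x2 = 129.
Solving simultaneously gives x1 = 129/11, x2 = 0.

x1 = 129/11, x2 = 0, maximum C = 1161/11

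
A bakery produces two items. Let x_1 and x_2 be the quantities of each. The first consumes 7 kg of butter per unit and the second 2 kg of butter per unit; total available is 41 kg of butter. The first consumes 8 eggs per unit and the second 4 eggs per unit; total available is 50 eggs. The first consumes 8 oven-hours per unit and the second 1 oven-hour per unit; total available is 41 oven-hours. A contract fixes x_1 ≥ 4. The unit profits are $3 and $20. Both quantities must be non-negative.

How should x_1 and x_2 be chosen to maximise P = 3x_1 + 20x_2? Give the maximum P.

x_1 = 4, x_2 = 9/2, maximum P = 102

Feasible corners and P = 3x_1 + 20x_2:
  (41/8, 0) → P = 123/8
  (4, 0) → P = 12
  (19/4, 3) → P = 297/4
  (4, 9/2) → P = 102

The optimum lies where 8x_1 + 4x_2 = 50 and x_1 = 4.
Solving simultaneously gives x_1 = 4, x_2 = 9/2.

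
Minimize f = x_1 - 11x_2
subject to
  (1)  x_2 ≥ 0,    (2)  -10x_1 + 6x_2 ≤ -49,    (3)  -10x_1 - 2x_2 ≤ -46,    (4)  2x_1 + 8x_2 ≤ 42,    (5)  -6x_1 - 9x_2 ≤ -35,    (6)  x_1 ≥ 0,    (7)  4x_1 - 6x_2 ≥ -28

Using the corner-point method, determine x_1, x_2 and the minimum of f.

x_1 = 7, x_2 = 7/2, minimum f = -63/2

Feasible corners and f = x_1 - 11x_2:
  (21, 0) → f = 21
  (35/6, 0) → f = 35/6
  (7, 7/2) → f = -63/2
  (31/6, 4/9) → f = 5/18

The binding constraints are -10x_1 + 6x_2 = -49 and 2x_1 + 8x_2 = 42.
Solving simultaneously gives x_1 = 7, x_2 = 7/2.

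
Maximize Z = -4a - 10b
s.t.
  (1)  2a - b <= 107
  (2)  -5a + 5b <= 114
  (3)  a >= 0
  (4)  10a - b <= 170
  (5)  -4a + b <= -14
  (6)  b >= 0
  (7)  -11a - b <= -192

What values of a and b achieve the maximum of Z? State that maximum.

Feasible corners and Z = -4a - 10b:
  (964/45, 398/9) → Z = -23756/45
  (141/10, 369/10) → Z = -2127/5
  (362/21, 50/21) → Z = -1948/21

The binding constraints are 10a - b = 170 and -11a - b = -192.
Solving simultaneously gives a = 362/21, b = 50/21.

a = 362/21, b = 50/21, maximum Z = -1948/21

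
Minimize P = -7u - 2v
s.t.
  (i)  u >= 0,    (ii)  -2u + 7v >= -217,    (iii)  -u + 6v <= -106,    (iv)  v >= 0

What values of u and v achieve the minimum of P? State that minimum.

Vertices and P = -7u - 2v:
  (112, 1) → P = -786
  (217/2, 0) → P = -1519/2
  (106, 0) → P = -742

u = 112, v = 1, minimum P = -786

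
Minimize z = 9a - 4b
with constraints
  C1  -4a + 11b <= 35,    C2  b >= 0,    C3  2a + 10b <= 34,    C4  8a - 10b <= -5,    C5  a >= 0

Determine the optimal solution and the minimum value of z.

a = 0, b = 35/11, minimum z = -140/11

Feasible corners and z = 9a - 4b:
  (12/31, 103/31) → z = -304/31
  (0, 35/11) → z = -140/11
  (29/10, 141/50) → z = 741/50
  (0, 1/2) → z = -2

The optimum lies where -4a + 11b = 35 and a = 0.
Solving simultaneously gives a = 0, b = 35/11.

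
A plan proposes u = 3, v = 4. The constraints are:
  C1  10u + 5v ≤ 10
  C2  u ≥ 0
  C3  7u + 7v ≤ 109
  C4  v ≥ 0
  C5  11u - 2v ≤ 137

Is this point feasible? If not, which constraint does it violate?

Constraint C1: 10u + 5v = 50, which is not ≤ 10. All other constraints are satisfied.

not feasible — violates C1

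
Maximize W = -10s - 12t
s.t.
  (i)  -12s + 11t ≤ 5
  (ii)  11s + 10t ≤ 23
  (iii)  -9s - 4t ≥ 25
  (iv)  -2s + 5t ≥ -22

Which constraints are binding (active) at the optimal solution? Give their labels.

(i) and (iv)

Vertices and W = -10s - 12t:
  (-295/147, -85/49) → W = 6010/147
  (-267/38, -137/19) → W = 2979/19
  (-37/53, -248/53) → W = 3346/53

The maximum is at (-267/38, -137/19). Substituting into each constraint, equality holds for (i) and (iv); the remaining constraints have slack.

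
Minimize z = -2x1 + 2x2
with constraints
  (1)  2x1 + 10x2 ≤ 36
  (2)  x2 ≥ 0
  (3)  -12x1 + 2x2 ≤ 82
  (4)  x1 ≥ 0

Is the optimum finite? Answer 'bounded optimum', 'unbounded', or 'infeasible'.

Feasible corners and z = -2x1 + 2x2:
  (18, 0) → z = -36
  (0, 18/5) → z = 36/5
  (0, 0) → z = 0
The feasible region has finitely many vertices and no improving ray; the minimum is -36 at (18, 0).

bounded optimum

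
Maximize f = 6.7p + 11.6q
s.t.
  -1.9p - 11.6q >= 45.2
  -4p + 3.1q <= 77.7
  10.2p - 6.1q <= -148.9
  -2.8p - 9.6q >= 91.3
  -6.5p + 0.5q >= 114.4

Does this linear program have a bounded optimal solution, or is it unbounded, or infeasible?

bounded optimum

Corner points and f = 6.7p + 11.6q:
  (-102895/4708, -3691/1177) → f = -8606589/47080
  (-62339/3455, -19903/3455) → f = -6485461/34550
  (-10399/580, -2483/580) → f = -984761/5800
The feasible region has finitely many vertices and no improving ray; the maximum is -984761/5800 at (-10399/580, -2483/580).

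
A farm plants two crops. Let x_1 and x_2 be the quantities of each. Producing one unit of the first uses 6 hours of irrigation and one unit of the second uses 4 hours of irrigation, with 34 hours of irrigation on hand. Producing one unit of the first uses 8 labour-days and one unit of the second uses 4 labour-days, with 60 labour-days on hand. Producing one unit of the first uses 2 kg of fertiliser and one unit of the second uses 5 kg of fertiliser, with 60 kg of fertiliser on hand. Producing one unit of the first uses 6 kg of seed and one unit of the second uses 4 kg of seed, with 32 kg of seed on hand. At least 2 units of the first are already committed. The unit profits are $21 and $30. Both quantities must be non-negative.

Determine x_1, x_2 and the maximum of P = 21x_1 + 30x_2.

Corner points and P = 21x_1 + 30x_2:
  (16/3, 0) → P = 112
  (2, 0) → P = 42
  (2, 5) → P = 192

At the optimal vertex, 6x_1 + 4x_2 = 32 and x_1 = 2.
Solving simultaneously gives x_1 = 2, x_2 = 5.

x_1 = 2, x_2 = 5, maximum P = 192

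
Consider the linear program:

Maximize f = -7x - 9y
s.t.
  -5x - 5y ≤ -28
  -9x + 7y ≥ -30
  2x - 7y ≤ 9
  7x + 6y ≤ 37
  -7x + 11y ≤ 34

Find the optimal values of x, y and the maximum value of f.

x = 17/5, y = 11/5, maximum f = -218/5

Corner points and f = -7x - 9y:
  (17/5, 11/5) → f = -218/5
  (23/15, 61/15) → f = -142/3
  (29/17, 71/17) → f = -842/17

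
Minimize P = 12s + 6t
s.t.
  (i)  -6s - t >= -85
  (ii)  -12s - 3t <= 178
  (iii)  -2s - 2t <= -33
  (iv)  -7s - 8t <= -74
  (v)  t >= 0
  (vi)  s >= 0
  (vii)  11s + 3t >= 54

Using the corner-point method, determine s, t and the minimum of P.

Extreme points and P = 12s + 6t:
  (137/10, 14/5) → P = 906/5
  (0, 85) → P = 510
  (9/16, 255/16) → P = 819/8
  (0, 18) → P = 108

s = 9/16, t = 255/16, minimum P = 819/8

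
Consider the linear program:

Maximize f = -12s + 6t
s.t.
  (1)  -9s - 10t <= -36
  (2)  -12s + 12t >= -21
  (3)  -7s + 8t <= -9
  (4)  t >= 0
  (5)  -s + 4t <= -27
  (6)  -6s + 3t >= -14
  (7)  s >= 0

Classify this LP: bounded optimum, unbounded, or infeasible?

infeasible

The boundaries -9s - 10t = -36 and -12s + 12t = -21 meet at (107/38, 81/76), but that point violates -s + 4t ≤ -27. Every candidate vertex is excluded by some other constraint, so the feasible region is empty.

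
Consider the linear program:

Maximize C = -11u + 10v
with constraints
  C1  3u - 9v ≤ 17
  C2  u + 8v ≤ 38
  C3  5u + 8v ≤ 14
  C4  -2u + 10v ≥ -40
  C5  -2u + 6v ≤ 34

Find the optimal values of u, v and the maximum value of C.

u = -145/2, v = -37/2, maximum C = 1225/2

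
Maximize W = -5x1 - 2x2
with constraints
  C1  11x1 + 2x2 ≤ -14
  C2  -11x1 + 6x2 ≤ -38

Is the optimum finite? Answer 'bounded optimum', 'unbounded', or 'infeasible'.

unbounded

From the feasible point (-1/11, -13/2), moving in the direction (-6, -11) keeps every constraint satisfied while W increases without bound.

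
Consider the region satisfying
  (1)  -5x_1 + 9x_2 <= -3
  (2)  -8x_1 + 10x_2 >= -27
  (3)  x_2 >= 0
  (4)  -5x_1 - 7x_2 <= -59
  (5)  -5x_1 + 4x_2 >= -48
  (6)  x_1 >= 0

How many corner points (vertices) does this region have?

Intersecting each pair of boundary lines and keeping only the points that satisfy every inequality leaves:
  (213/22, 111/22)
  (69/10, 7/2)
  (779/106, 337/106)

3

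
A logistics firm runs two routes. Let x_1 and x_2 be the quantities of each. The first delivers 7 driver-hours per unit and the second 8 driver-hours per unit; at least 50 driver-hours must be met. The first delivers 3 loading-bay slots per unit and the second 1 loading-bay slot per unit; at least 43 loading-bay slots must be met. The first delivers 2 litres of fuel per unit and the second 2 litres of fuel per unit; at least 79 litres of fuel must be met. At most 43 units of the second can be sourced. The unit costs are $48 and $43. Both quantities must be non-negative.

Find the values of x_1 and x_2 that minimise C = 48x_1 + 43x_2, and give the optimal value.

Corner points and C = 48x_1 + 43x_2:
  (0, 43) → C = 1849
  (79/2, 0) → C = 1896
  (7/4, 151/4) → C = 6829/4
The feasible region is unbounded (it extends along (1, 0)), but C strictly increases along every unbounded feasible direction, so there is no improving ray and the minimum is attained at a vertex.

The optimum lies where 3x_1 + x_2 = 43 and 2x_1 + 2x_2 = 79.
Solving simultaneously gives x_1 = 7/4, x_2 = 151/4.

x_1 = 7/4, x_2 = 151/4, minimum C = 6829/4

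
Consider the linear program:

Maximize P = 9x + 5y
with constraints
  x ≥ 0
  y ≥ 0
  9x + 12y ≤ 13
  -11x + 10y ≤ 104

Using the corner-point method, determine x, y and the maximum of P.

x = 13/9, y = 0, maximum P = 13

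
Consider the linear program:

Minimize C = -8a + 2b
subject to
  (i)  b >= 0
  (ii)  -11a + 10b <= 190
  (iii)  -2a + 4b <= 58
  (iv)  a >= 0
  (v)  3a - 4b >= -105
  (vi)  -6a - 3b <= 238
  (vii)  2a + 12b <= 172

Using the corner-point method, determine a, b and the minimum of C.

Feasible corners and C = -8a + 2b:
  (0, 0) → C = 0
  (86, 0) → C = -688
  (0, 43/3) → C = 86/3

At the optimal vertex, b = 0 and 2a + 12b = 172.
Solving simultaneously gives a = 86, b = 0.

a = 86, b = 0, minimum C = -688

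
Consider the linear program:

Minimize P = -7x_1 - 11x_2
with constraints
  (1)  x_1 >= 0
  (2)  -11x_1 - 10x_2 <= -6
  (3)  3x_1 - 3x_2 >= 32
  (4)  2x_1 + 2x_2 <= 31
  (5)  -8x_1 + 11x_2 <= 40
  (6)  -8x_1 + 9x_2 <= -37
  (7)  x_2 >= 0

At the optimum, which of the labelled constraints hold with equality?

Vertices and P = -7x_1 - 11x_2:
  (157/12, 29/12) → P = -709/6
  (32/3, 0) → P = -224/3
  (31/2, 0) → P = -217/2

The minimum is at (157/12, 29/12). Substituting into each constraint, equality holds for (3) and (4); the remaining constraints have slack.

(3) and (4)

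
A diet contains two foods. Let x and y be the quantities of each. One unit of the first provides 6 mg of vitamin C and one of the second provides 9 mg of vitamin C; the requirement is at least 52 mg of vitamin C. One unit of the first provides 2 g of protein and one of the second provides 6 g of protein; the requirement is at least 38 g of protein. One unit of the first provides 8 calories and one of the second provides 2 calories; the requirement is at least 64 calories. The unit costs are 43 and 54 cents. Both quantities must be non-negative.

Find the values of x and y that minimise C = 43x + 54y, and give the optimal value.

x = 7, y = 4, minimum C = 517

Corner points and C = 43x + 54y:
  (0, 32) → C = 1728
  (19, 0) → C = 817
  (7, 4) → C = 517
The feasible region is unbounded (it extends along (0, 1), (1, 0)), but C strictly increases along every unbounded feasible direction, so there is no improving ray and the minimum is attained at a vertex.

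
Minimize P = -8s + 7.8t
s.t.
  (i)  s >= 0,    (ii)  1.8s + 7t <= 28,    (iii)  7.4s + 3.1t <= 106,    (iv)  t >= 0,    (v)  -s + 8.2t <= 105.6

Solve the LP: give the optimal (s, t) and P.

Feasible corners and P = -8s + 7.8t:
  (0, 4) → P = 156/5
  (0, 0) → P = 0
  (32760/2311, 820/2311) → P = -255684/2311
  (530/37, 0) → P = -4240/37

The optimum lies where 7.4s + 3.1t = 106 and t = 0.
Solving simultaneously gives s = 530/37, t = 0.

s = 530/37, t = 0, minimum P = -4240/37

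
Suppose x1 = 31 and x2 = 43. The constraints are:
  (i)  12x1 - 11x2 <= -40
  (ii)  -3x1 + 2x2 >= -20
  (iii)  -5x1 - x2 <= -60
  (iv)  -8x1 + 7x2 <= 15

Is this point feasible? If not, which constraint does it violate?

Constraint (iv): -8x1 + 7x2 = 53, which is not ≤ 15. All other constraints are satisfied.

not feasible — violates (iv)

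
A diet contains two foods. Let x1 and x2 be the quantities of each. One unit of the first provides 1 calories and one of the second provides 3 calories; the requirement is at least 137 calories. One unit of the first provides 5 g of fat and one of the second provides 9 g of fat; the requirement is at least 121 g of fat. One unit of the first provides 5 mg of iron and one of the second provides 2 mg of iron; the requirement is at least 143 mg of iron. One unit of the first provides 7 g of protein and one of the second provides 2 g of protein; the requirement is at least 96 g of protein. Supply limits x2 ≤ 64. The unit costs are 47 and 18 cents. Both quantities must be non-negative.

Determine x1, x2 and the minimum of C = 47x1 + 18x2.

Corner points and C = 47x1 + 18x2:
  (137, 0) → C = 6439
  (155/13, 542/13) → C = 17041/13
  (3, 64) → C = 1293
The feasible region is unbounded (it extends along (1, 0)), but C strictly increases along every unbounded feasible direction, so there is no improving ray and the minimum is attained at a vertex.

x1 = 3, x2 = 64, minimum C = 1293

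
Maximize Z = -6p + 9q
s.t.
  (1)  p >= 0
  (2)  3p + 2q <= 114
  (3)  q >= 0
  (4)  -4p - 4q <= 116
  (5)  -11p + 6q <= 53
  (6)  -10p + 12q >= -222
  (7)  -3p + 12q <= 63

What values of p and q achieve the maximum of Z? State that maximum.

Feasible corners and Z = -6p + 9q:
  (0, 0) → Z = 0
  (0, 21/4) → Z = 189/4
  (453/14, 237/28) → Z = -3303/28
  (207/7, 177/14) → Z = -891/14
  (111/5, 0) → Z = -666/5

p = 0, q = 21/4, maximum Z = 189/4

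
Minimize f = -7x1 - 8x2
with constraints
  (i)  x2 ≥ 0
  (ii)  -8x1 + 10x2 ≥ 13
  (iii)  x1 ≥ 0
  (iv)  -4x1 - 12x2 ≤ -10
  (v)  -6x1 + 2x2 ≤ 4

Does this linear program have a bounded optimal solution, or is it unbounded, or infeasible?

From the feasible point (0, 13/10), moving in the direction (10, 8) keeps every constraint satisfied while f decreases without bound.

unbounded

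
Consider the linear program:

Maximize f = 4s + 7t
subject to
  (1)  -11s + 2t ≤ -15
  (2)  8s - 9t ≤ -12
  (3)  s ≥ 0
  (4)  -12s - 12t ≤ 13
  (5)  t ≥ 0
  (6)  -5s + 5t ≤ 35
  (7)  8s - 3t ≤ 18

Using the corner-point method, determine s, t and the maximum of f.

Corner points and f = 4s + 7t:
  (159/83, 252/83) → f = 2400/83
  (29/9, 92/9) → f = 760/9
  (33/8, 5) → f = 103/2
  (39/5, 74/5) → f = 674/5

The binding constraints are -5s + 5t = 35 and 8s - 3t = 18.
Solving simultaneously gives s = 39/5, t = 74/5.

s = 39/5, t = 74/5, maximum f = 674/5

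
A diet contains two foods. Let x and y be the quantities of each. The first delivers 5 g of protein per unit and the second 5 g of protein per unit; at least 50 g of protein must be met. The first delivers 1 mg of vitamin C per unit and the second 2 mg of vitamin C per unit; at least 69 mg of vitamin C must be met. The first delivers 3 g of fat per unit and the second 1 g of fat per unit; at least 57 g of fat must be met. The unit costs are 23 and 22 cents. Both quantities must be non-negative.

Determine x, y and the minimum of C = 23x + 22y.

x = 9, y = 30, minimum C = 867

Feasible corners and C = 23x + 22y:
  (0, 57) → C = 1254
  (69, 0) → C = 1587
  (9, 30) → C = 867
The feasible region is unbounded (it extends along (0, 1), (1, 0)), but C strictly increases along every unbounded feasible direction, so there is no improving ray and the minimum is attained at a vertex.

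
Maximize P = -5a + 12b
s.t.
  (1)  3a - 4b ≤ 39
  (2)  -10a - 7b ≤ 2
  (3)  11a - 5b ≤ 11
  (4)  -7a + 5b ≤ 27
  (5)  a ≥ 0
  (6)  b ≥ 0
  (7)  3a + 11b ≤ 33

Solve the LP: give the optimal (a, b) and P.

Corner points and P = -5a + 12b:
  (1, 0) → P = -5
  (143/68, 165/68) → P = 1265/68
  (0, 0) → P = 0
  (0, 3) → P = 36

The optimum lies where a = 0 and 3a + 11b = 33.
Solving simultaneously gives a = 0, b = 3.

a = 0, b = 3, maximum P = 36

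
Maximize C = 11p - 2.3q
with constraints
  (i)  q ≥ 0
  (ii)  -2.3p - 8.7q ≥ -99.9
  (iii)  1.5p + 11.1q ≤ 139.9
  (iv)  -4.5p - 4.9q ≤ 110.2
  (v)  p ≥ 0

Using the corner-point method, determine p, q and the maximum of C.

Extreme points and C = 11p - 2.3q:
  (999/23, 0) → C = 10989/23
  (0, 0) → C = 0
  (0, 333/29) → C = -7659/290

The optimum lies where q = 0 and -2.3p - 8.7q = -99.9.
Solving simultaneously gives p = 999/23, q = 0.

p = 999/23, q = 0, maximum C = 10989/23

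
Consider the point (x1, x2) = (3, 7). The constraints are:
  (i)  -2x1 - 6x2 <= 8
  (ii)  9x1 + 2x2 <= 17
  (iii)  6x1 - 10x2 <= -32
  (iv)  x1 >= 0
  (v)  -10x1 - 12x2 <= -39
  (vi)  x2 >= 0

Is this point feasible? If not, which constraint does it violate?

not feasible — violates (ii)

Constraint (ii): 9x1 + 2x2 = 41, which is not ≤ 17. All other constraints are satisfied.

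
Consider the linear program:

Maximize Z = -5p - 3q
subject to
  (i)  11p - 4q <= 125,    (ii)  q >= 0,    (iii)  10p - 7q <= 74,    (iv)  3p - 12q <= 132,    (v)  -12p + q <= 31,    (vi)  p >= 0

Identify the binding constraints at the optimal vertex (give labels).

(ii) and (vi)

Extreme points and Z = -5p - 3q:
  (579/37, 436/37) → Z = -4203/37
  (37/5, 0) → Z = -37
  (0, 0) → Z = 0
  (0, 31) → Z = -93
The feasible region is unbounded (it extends along (1, 12), (4, 11)), but Z strictly decreases along every unbounded feasible direction, so there is no improving ray and the maximum is attained at a vertex.

The maximum is at (0, 0). Substituting into each constraint, equality holds for (ii) and (vi); the remaining constraints have slack.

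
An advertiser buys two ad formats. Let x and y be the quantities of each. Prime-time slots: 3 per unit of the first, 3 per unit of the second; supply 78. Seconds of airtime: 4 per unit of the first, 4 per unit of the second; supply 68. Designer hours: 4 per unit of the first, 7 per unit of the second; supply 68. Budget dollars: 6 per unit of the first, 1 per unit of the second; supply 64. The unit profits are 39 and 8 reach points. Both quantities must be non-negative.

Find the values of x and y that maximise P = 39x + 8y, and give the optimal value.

x = 10, y = 4, maximum P = 422

Feasible corners and P = 39x + 8y:
  (0, 0) → P = 0
  (0, 68/7) → P = 544/7
  (32/3, 0) → P = 416
  (10, 4) → P = 422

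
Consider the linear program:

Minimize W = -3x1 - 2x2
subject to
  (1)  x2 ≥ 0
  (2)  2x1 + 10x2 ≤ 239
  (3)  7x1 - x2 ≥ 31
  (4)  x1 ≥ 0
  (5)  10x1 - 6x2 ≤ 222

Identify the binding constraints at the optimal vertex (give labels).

(2) and (5)

Extreme points and W = -3x1 - 2x2:
  (31/7, 0) → W = -93/7
  (111/5, 0) → W = -333/5
  (61/8, 179/8) → W = -541/8
  (261/8, 139/8) → W = -1061/8

The minimum is at (261/8, 139/8). Substituting into each constraint, equality holds for (2) and (5); the remaining constraints have slack.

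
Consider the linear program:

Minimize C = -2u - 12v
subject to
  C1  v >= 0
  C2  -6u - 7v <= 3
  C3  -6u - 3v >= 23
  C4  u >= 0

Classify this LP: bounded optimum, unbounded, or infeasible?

The boundaries v = 0 and u = 0 meet at (0, 0), but that point violates -6u - 3v ≥ 23. Every candidate vertex is excluded by some other constraint, so the feasible region is empty.

infeasible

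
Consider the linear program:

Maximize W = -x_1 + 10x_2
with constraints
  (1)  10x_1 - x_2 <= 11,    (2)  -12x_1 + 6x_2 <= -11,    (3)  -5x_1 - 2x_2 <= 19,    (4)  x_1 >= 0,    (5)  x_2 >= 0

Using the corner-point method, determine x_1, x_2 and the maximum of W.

Feasible corners and W = -x_1 + 10x_2:
  (55/48, 11/24) → W = 55/16
  (11/10, 0) → W = -11/10
  (11/12, 0) → W = -11/12

The binding constraints are 10x_1 - x_2 = 11 and -12x_1 + 6x_2 = -11.
Solving simultaneously gives x_1 = 55/48, x_2 = 11/24.

x_1 = 55/48, x_2 = 11/24, maximum W = 55/16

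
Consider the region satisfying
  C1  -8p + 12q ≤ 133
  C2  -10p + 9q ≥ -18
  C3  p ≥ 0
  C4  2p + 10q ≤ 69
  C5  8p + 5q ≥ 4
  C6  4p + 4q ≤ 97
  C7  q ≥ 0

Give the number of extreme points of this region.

Of the 21 pairwise boundary intersections, those satisfying every inequality are:
  (801/118, 327/59)
  (9/5, 0)
  (0, 69/10)
  (0, 4/5)
  (1/2, 0)

5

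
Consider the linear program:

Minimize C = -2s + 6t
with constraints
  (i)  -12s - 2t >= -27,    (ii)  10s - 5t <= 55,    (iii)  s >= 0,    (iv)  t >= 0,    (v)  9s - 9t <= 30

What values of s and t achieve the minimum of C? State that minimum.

Corner points and C = -2s + 6t:
  (0, 27/2) → C = 81
  (9/4, 0) → C = -9/2
  (0, 0) → C = 0

s = 9/4, t = 0, minimum C = -9/2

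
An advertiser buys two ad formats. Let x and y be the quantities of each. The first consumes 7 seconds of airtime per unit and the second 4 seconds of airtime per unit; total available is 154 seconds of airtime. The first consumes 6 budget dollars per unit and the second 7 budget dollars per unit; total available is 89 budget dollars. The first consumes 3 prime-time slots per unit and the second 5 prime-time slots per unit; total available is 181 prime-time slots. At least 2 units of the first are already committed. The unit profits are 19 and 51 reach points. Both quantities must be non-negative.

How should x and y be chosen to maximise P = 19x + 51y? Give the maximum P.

Vertices and P = 19x + 51y:
  (89/6, 0) → P = 1691/6
  (2, 0) → P = 38
  (2, 11) → P = 599

x = 2, y = 11, maximum P = 599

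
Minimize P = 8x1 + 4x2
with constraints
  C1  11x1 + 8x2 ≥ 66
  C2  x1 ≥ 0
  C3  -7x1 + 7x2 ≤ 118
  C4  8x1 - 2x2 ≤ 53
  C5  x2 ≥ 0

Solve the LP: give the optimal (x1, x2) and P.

x1 = 0, x2 = 33/4, minimum P = 33

Feasible corners and P = 8x1 + 4x2:
  (0, 33/4) → P = 33
  (6, 0) → P = 48
  (0, 118/7) → P = 472/7
  (607/42, 1315/42) → P = 1686/7
  (53/8, 0) → P = 53

The optimum lies where 11x1 + 8x2 = 66 and x1 = 0.
Solving simultaneously gives x1 = 0, x2 = 33/4.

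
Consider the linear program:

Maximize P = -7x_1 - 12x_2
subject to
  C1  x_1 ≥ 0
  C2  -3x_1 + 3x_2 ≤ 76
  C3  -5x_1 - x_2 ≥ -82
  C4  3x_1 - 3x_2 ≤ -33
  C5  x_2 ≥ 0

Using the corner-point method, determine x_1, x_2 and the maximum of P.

x_1 = 0, x_2 = 11, maximum P = -132

Extreme points and P = -7x_1 - 12x_2:
  (0, 76/3) → P = -304
  (0, 11) → P = -132
  (85/9, 313/9) → P = -4351/9
  (71/6, 137/6) → P = -2141/6

At the optimal vertex, x_1 = 0 and 3x_1 - 3x_2 = -33.
Solving simultaneously gives x_1 = 0, x_2 = 11.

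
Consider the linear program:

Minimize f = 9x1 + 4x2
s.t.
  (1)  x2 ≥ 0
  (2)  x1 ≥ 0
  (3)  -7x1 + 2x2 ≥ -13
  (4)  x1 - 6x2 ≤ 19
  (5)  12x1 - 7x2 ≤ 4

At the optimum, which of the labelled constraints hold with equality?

Feasible corners and f = 9x1 + 4x2:
  (0, 0) → f = 0
  (1/3, 0) → f = 3
  (83/25, 128/25) → f = 1259/25
The feasible region is unbounded (it extends along (0, 1), (2, 7)), but f strictly increases along every unbounded feasible direction, so there is no improving ray and the minimum is attained at a vertex.

The minimum is at (0, 0). Substituting into each constraint, equality holds for (1) and (2); the remaining constraints have slack.

(1) and (2)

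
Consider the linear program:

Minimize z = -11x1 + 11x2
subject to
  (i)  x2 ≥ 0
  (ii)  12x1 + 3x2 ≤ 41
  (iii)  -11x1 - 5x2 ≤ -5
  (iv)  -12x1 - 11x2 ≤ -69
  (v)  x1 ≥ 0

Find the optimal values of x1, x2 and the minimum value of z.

Corner points and z = -11x1 + 11x2:
  (61/24, 7/2) → z = 253/24
  (0, 41/3) → z = 451/3
  (0, 69/11) → z = 69

x1 = 61/24, x2 = 7/2, minimum z = 253/24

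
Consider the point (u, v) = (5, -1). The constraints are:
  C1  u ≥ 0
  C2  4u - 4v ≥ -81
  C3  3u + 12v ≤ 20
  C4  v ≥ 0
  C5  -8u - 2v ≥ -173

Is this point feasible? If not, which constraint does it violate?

not feasible — violates C4

Constraint C4: v = -1, which is not ≥ 0. All other constraints are satisfied.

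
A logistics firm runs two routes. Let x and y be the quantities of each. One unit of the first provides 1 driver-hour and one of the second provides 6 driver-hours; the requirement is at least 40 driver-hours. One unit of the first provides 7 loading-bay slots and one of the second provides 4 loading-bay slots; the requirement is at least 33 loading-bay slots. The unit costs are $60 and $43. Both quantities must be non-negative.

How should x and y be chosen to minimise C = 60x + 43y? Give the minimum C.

Feasible corners and C = 60x + 43y:
  (0, 33/4) → C = 1419/4
  (40, 0) → C = 2400
  (1, 13/2) → C = 679/2
The feasible region is unbounded (it extends along (0, 1), (1, 0)), but C strictly increases along every unbounded feasible direction, so there is no improving ray and the minimum is attained at a vertex.

The binding constraints are x + 6y = 40 and 7x + 4y = 33.
Solving simultaneously gives x = 1, y = 13/2.

x = 1, y = 13/2, minimum C = 679/2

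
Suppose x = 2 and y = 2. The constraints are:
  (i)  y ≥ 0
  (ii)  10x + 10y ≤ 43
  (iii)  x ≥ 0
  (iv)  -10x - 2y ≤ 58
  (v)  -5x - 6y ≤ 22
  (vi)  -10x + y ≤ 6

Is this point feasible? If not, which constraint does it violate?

feasible

(i): 2 ≥ 0 ✓
(ii): 40 ≤ 43 ✓
(iii): 2 ≥ 0 ✓
(iv): -24 ≤ 58 ✓
(v): -22 ≤ 22 ✓
(vi): -18 ≤ 6 ✓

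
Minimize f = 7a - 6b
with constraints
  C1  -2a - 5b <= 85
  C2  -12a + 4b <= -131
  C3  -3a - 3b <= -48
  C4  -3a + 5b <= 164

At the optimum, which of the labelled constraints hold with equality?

Vertices and f = 7a - 6b:
  (55, -39) → f = 619
  (195/16, 61/16) → f = 999/16
  (437/16, 787/16) → f = -1663/16
The feasible region is unbounded (it extends along (5, -2), (5, 3)), but f strictly increases along every unbounded feasible direction, so there is no improving ray and the minimum is attained at a vertex.

The minimum is at (437/16, 787/16). Substituting into each constraint, equality holds for C2 and C4; the remaining constraints have slack.

C2 and C4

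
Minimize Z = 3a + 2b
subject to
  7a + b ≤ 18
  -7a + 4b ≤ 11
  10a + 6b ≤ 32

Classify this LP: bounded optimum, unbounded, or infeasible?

From the feasible point (19/8, 11/8), moving in the direction (-4, -7) keeps every constraint satisfied while Z decreases without bound.

unbounded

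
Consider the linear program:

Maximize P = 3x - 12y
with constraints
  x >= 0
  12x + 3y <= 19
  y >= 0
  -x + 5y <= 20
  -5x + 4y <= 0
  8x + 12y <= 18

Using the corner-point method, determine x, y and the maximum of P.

x = 19/12, y = 0, maximum P = 19/4

Extreme points and P = 3x - 12y:
  (0, 0) → P = 0
  (19/12, 0) → P = 19/4
  (29/20, 8/15) → P = -41/20
  (18/23, 45/46) → P = -216/23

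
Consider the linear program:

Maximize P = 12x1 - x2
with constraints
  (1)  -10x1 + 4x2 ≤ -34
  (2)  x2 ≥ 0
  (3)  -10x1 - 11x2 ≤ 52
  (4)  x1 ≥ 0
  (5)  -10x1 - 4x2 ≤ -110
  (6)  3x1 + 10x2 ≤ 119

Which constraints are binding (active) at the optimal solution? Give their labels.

(2) and (6)

Corner points and P = 12x1 - x2:
  (36/5, 19/2) → P = 769/10
  (51/7, 68/7) → P = 544/7
  (11, 0) → P = 132
  (119/3, 0) → P = 476

The maximum is at (119/3, 0). Substituting into each constraint, equality holds for (2) and (6); the remaining constraints have slack.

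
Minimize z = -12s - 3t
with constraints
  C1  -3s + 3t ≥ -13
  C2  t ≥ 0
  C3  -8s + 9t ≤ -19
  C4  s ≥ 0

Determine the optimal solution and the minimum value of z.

Extreme points and z = -12s - 3t:
  (13/3, 0) → z = -52
  (20, 47/3) → z = -287
  (19/8, 0) → z = -57/2

The optimum lies where -3s + 3t = -13 and -8s + 9t = -19.
Solving simultaneously gives s = 20, t = 47/3.

s = 20, t = 47/3, minimum z = -287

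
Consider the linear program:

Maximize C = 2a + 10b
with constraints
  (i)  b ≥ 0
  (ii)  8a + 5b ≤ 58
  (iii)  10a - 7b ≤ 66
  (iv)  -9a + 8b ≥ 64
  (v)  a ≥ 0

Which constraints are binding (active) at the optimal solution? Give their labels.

Corner points and C = 2a + 10b:
  (144/109, 1034/109) → C = 10628/109
  (0, 58/5) → C = 116
  (0, 8) → C = 80

The maximum is at (0, 58/5). Substituting into each constraint, equality holds for (ii) and (v); the remaining constraints have slack.

(ii) and (v)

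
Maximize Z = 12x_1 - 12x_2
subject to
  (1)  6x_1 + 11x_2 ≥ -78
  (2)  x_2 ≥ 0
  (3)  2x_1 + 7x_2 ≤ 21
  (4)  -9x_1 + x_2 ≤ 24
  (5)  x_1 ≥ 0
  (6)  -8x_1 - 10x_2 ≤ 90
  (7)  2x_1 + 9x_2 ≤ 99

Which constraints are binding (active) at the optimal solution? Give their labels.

Vertices and Z = 12x_1 - 12x_2:
  (21/2, 0) → Z = 126
  (0, 0) → Z = 0
  (0, 3) → Z = -36

The maximum is at (21/2, 0). Substituting into each constraint, equality holds for (2) and (3); the remaining constraints have slack.

(2) and (3)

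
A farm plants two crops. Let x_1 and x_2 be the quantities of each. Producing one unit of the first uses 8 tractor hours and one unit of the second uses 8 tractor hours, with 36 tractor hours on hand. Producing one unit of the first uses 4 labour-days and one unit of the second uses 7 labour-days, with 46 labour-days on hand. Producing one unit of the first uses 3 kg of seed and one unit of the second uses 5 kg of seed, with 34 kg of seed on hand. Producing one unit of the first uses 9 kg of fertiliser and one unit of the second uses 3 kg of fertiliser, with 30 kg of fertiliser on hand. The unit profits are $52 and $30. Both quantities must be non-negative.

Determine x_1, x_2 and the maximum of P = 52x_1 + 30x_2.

x_1 = 11/4, x_2 = 7/4, maximum P = 391/2

Vertices and P = 52x_1 + 30x_2:
  (0, 0) → P = 0
  (0, 9/2) → P = 135
  (10/3, 0) → P = 520/3
  (11/4, 7/4) → P = 391/2

The optimum lies where 8x_1 + 8x_2 = 36 and 9x_1 + 3x_2 = 30.
Solving simultaneously gives x_1 = 11/4, x_2 = 7/4.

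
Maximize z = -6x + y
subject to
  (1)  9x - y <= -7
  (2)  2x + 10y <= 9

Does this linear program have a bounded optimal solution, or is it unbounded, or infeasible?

unbounded

From the feasible point (-61/92, 95/92), moving in the direction (-10, 2) keeps every constraint satisfied while z increases without bound.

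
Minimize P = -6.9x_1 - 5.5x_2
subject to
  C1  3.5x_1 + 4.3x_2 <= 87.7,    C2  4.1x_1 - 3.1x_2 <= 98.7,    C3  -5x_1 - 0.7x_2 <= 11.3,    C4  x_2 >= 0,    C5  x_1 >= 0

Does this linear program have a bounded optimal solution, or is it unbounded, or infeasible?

bounded optimum

Extreme points and P = -6.9x_1 - 5.5x_2:
  (17407/712, 353/712) → P = -610249/3560
  (0, 877/43) → P = -9647/86
  (987/41, 0) → P = -68103/410
  (0, 0) → P = 0
The feasible region has finitely many vertices and no improving ray; the minimum is -610249/3560 at (17407/712, 353/712).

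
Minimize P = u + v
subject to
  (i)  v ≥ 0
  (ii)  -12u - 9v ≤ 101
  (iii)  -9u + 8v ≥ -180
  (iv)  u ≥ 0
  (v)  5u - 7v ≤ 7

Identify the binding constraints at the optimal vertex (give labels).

(i) and (iv)

Vertices and P = u + v:
  (0, 0) → P = 0
  (7/5, 0) → P = 7/5
  (1204/23, 837/23) → P = 2041/23
The feasible region is unbounded (it extends along (0, 1), (8, 9)), but P strictly increases along every unbounded feasible direction, so there is no improving ray and the minimum is attained at a vertex.

The minimum is at (0, 0). Substituting into each constraint, equality holds for (i) and (iv); the remaining constraints have slack.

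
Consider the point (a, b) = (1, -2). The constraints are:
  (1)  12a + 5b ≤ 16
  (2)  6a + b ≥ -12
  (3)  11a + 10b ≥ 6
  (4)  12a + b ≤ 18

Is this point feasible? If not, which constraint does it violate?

Constraint (3): 11a + 10b = -9, which is not ≥ 6. All other constraints are satisfied.

not feasible — violates (3)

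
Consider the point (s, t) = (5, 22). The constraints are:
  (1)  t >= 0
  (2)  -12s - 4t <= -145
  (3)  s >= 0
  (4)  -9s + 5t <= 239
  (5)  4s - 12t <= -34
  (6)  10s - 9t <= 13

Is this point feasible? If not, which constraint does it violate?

feasible

(1): 22 ≥ 0 ✓
(2): -148 ≤ -145 ✓
(3): 5 ≥ 0 ✓
(4): 65 ≤ 239 ✓
(5): -244 ≤ -34 ✓
(6): -148 ≤ 13 ✓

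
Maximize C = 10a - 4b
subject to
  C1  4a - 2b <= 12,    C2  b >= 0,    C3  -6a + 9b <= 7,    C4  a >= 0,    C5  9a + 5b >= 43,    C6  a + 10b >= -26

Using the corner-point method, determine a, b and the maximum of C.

a = 61/12, b = 25/6, maximum C = 205/6

Corner points and C = 10a - 4b:
  (61/12, 25/6) → C = 205/6
  (73/19, 32/19) → C = 602/19
  (352/111, 107/37) → C = 2236/111

At the optimal vertex, 4a - 2b = 12 and -6a + 9b = 7.
Solving simultaneously gives a = 61/12, b = 25/6.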